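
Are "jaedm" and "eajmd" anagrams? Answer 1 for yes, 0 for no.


Strings: "jaedm", "eajmd"
Sorted first:  adejm
Sorted second: adejm
Sorted forms match => anagrams

1


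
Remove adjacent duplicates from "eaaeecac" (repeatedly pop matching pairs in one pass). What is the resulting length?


Input: eaaeecac
Stack-based adjacent duplicate removal:
  Read 'e': push. Stack: e
  Read 'a': push. Stack: ea
  Read 'a': matches stack top 'a' => pop. Stack: e
  Read 'e': matches stack top 'e' => pop. Stack: (empty)
  Read 'e': push. Stack: e
  Read 'c': push. Stack: ec
  Read 'a': push. Stack: eca
  Read 'c': push. Stack: ecac
Final stack: "ecac" (length 4)

4


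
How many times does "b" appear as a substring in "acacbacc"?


Searching for "b" in "acacbacc"
Scanning each position:
  Position 0: "a" => no
  Position 1: "c" => no
  Position 2: "a" => no
  Position 3: "c" => no
  Position 4: "b" => MATCH
  Position 5: "a" => no
  Position 6: "c" => no
  Position 7: "c" => no
Total occurrences: 1

1


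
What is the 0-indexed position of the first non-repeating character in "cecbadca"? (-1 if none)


Input: cecbadca
Character frequencies:
  'a': 2
  'b': 1
  'c': 3
  'd': 1
  'e': 1
Scanning left to right for freq == 1:
  Position 0 ('c'): freq=3, skip
  Position 1 ('e'): unique! => answer = 1

1


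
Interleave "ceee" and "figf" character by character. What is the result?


Interleaving "ceee" and "figf":
  Position 0: 'c' from first, 'f' from second => "cf"
  Position 1: 'e' from first, 'i' from second => "ei"
  Position 2: 'e' from first, 'g' from second => "eg"
  Position 3: 'e' from first, 'f' from second => "ef"
Result: cfeiegef

cfeiegef


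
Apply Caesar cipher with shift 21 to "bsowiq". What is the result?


Caesar cipher: shift "bsowiq" by 21
  'b' (pos 1) + 21 = pos 22 = 'w'
  's' (pos 18) + 21 = pos 13 = 'n'
  'o' (pos 14) + 21 = pos 9 = 'j'
  'w' (pos 22) + 21 = pos 17 = 'r'
  'i' (pos 8) + 21 = pos 3 = 'd'
  'q' (pos 16) + 21 = pos 11 = 'l'
Result: wnjrdl

wnjrdl


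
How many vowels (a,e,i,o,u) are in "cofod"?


Input: cofod
Checking each character:
  'c' at position 0: consonant
  'o' at position 1: vowel (running total: 1)
  'f' at position 2: consonant
  'o' at position 3: vowel (running total: 2)
  'd' at position 4: consonant
Total vowels: 2

2


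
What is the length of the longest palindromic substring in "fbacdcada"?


Input: "fbacdcada"
Checking substrings for palindromes:
  [2:7] "acdca" (len 5) => palindrome
  [3:6] "cdc" (len 3) => palindrome
  [6:9] "ada" (len 3) => palindrome
Longest palindromic substring: "acdca" with length 5

5


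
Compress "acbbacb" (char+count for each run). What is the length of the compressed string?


Input: acbbacb
Runs:
  'a' x 1 => "a1"
  'c' x 1 => "c1"
  'b' x 2 => "b2"
  'a' x 1 => "a1"
  'c' x 1 => "c1"
  'b' x 1 => "b1"
Compressed: "a1c1b2a1c1b1"
Compressed length: 12

12


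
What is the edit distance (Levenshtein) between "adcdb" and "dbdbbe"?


Computing edit distance: "adcdb" -> "dbdbbe"
DP table:
           d    b    d    b    b    e
      0    1    2    3    4    5    6
  a   1    1    2    3    4    5    6
  d   2    1    2    2    3    4    5
  c   3    2    2    3    3    4    5
  d   4    3    3    2    3    4    5
  b   5    4    3    3    2    3    4
Edit distance = dp[5][6] = 4

4


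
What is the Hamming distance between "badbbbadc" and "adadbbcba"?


Comparing "badbbbadc" and "adadbbcba" position by position:
  Position 0: 'b' vs 'a' => differ
  Position 1: 'a' vs 'd' => differ
  Position 2: 'd' vs 'a' => differ
  Position 3: 'b' vs 'd' => differ
  Position 4: 'b' vs 'b' => same
  Position 5: 'b' vs 'b' => same
  Position 6: 'a' vs 'c' => differ
  Position 7: 'd' vs 'b' => differ
  Position 8: 'c' vs 'a' => differ
Total differences (Hamming distance): 7

7


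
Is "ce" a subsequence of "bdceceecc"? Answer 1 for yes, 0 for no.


Check if "ce" is a subsequence of "bdceceecc"
Greedy scan:
  Position 0 ('b'): no match needed
  Position 1 ('d'): no match needed
  Position 2 ('c'): matches sub[0] = 'c'
  Position 3 ('e'): matches sub[1] = 'e'
  Position 4 ('c'): no match needed
  Position 5 ('e'): no match needed
  Position 6 ('e'): no match needed
  Position 7 ('c'): no match needed
  Position 8 ('c'): no match needed
All 2 characters matched => is a subsequence

1


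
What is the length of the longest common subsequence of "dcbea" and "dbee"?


LCS of "dcbea" and "dbee"
DP table:
           d    b    e    e
      0    0    0    0    0
  d   0    1    1    1    1
  c   0    1    1    1    1
  b   0    1    2    2    2
  e   0    1    2    3    3
  a   0    1    2    3    3
LCS length = dp[5][4] = 3

3


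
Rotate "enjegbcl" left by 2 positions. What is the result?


Input: "enjegbcl", rotate left by 2
First 2 characters: "en"
Remaining characters: "jegbcl"
Concatenate remaining + first: "jegbcl" + "en" = "jegbclen"

jegbclen


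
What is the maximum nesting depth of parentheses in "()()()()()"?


Input: "()()()()()"
Tracking depth:
  Position 0 '(': depth becomes 1
  Position 1 ')': depth becomes 0
  Position 2 '(': depth becomes 1
  Position 3 ')': depth becomes 0
  Position 4 '(': depth becomes 1
  Position 5 ')': depth becomes 0
  Position 6 '(': depth becomes 1
  Position 7 ')': depth becomes 0
  Position 8 '(': depth becomes 1
  Position 9 ')': depth becomes 0
Maximum depth reached: 1

1


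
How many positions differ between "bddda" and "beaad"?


Comparing "bddda" and "beaad" position by position:
  Position 0: 'b' vs 'b' => same
  Position 1: 'd' vs 'e' => DIFFER
  Position 2: 'd' vs 'a' => DIFFER
  Position 3: 'd' vs 'a' => DIFFER
  Position 4: 'a' vs 'd' => DIFFER
Positions that differ: 4

4


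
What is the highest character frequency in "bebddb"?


Input: bebddb
Character counts:
  'b': 3
  'd': 2
  'e': 1
Maximum frequency: 3

3


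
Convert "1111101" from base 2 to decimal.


Input: "1111101" in base 2
Positional expansion:
  Digit '1' (value 1) x 2^6 = 64
  Digit '1' (value 1) x 2^5 = 32
  Digit '1' (value 1) x 2^4 = 16
  Digit '1' (value 1) x 2^3 = 8
  Digit '1' (value 1) x 2^2 = 4
  Digit '0' (value 0) x 2^1 = 0
  Digit '1' (value 1) x 2^0 = 1
Sum = 125

125


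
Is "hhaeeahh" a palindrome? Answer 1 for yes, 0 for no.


Input: hhaeeahh
Reversed: hhaeeahh
  Compare pos 0 ('h') with pos 7 ('h'): match
  Compare pos 1 ('h') with pos 6 ('h'): match
  Compare pos 2 ('a') with pos 5 ('a'): match
  Compare pos 3 ('e') with pos 4 ('e'): match
Result: palindrome

1


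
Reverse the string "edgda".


Input: edgda
Reading characters right to left:
  Position 4: 'a'
  Position 3: 'd'
  Position 2: 'g'
  Position 1: 'd'
  Position 0: 'e'
Reversed: adgde

adgde


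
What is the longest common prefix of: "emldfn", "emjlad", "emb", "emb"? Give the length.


Words: emldfn, emjlad, emb, emb
  Position 0: all 'e' => match
  Position 1: all 'm' => match
  Position 2: ('l', 'j', 'b', 'b') => mismatch, stop
LCP = "em" (length 2)

2


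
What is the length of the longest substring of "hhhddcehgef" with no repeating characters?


Input: "hhhddcehgef"
Sliding window (track last position of each char):
  Position 0 ('h'): window [0,0] length 1 -- new best
  Position 1 ('h'): repeat (last at 0), move window start to 1
  Position 1 ('h'): window [1,1] length 1
  Position 2 ('h'): repeat (last at 1), move window start to 2
  Position 2 ('h'): window [2,2] length 1
  Position 3 ('d'): window [2,3] length 2 -- new best
  Position 4 ('d'): repeat (last at 3), move window start to 4
  Position 4 ('d'): window [4,4] length 1
  Position 5 ('c'): window [4,5] length 2
  Position 6 ('e'): window [4,6] length 3 -- new best
  Position 7 ('h'): window [4,7] length 4 -- new best
  Position 8 ('g'): window [4,8] length 5 -- new best
  Position 9 ('e'): repeat (last at 6), move window start to 7
  Position 9 ('e'): window [7,9] length 3
  Position 10 ('f'): window [7,10] length 4
Longest substring with no repeats: "dcehg" with length 5

5


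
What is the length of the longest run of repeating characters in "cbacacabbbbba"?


Input: "cbacacabbbbba"
Scanning for longest run:
  Position 1 ('b'): new char, reset run to 1
  Position 2 ('a'): new char, reset run to 1
  Position 3 ('c'): new char, reset run to 1
  Position 4 ('a'): new char, reset run to 1
  Position 5 ('c'): new char, reset run to 1
  Position 6 ('a'): new char, reset run to 1
  Position 7 ('b'): new char, reset run to 1
  Position 8 ('b'): continues run of 'b', length=2
  Position 9 ('b'): continues run of 'b', length=3
  Position 10 ('b'): continues run of 'b', length=4
  Position 11 ('b'): continues run of 'b', length=5
  Position 12 ('a'): new char, reset run to 1
Longest run: 'b' with length 5

5


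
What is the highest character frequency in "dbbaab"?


Input: dbbaab
Character counts:
  'a': 2
  'b': 3
  'd': 1
Maximum frequency: 3

3


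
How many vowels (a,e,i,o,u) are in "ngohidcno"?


Input: ngohidcno
Checking each character:
  'n' at position 0: consonant
  'g' at position 1: consonant
  'o' at position 2: vowel (running total: 1)
  'h' at position 3: consonant
  'i' at position 4: vowel (running total: 2)
  'd' at position 5: consonant
  'c' at position 6: consonant
  'n' at position 7: consonant
  'o' at position 8: vowel (running total: 3)
Total vowels: 3

3


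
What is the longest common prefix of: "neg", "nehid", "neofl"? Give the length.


Words: neg, nehid, neofl
  Position 0: all 'n' => match
  Position 1: all 'e' => match
  Position 2: ('g', 'h', 'o') => mismatch, stop
LCP = "ne" (length 2)

2


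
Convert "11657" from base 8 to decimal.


Input: "11657" in base 8
Positional expansion:
  Digit '1' (value 1) x 8^4 = 4096
  Digit '1' (value 1) x 8^3 = 512
  Digit '6' (value 6) x 8^2 = 384
  Digit '5' (value 5) x 8^1 = 40
  Digit '7' (value 7) x 8^0 = 7
Sum = 5039

5039


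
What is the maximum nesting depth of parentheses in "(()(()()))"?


Input: "(()(()()))"
Tracking depth:
  Position 0 '(': depth becomes 1
  Position 1 '(': depth becomes 2
  Position 2 ')': depth becomes 1
  Position 3 '(': depth becomes 2
  Position 4 '(': depth becomes 3
  Position 5 ')': depth becomes 2
  Position 6 '(': depth becomes 3
  Position 7 ')': depth becomes 2
  Position 8 ')': depth becomes 1
  Position 9 ')': depth becomes 0
Maximum depth reached: 3

3


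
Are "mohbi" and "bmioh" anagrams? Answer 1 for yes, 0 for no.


Strings: "mohbi", "bmioh"
Sorted first:  bhimo
Sorted second: bhimo
Sorted forms match => anagrams

1


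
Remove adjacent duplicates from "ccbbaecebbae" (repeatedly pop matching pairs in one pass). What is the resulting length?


Input: ccbbaecebbae
Stack-based adjacent duplicate removal:
  Read 'c': push. Stack: c
  Read 'c': matches stack top 'c' => pop. Stack: (empty)
  Read 'b': push. Stack: b
  Read 'b': matches stack top 'b' => pop. Stack: (empty)
  Read 'a': push. Stack: a
  Read 'e': push. Stack: ae
  Read 'c': push. Stack: aec
  Read 'e': push. Stack: aece
  Read 'b': push. Stack: aeceb
  Read 'b': matches stack top 'b' => pop. Stack: aece
  Read 'a': push. Stack: aecea
  Read 'e': push. Stack: aeceae
Final stack: "aeceae" (length 6)

6


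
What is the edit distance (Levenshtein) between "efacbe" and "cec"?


Computing edit distance: "efacbe" -> "cec"
DP table:
           c    e    c
      0    1    2    3
  e   1    1    1    2
  f   2    2    2    2
  a   3    3    3    3
  c   4    3    4    3
  b   5    4    4    4
  e   6    5    4    5
Edit distance = dp[6][3] = 5

5


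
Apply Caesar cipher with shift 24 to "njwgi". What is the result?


Caesar cipher: shift "njwgi" by 24
  'n' (pos 13) + 24 = pos 11 = 'l'
  'j' (pos 9) + 24 = pos 7 = 'h'
  'w' (pos 22) + 24 = pos 20 = 'u'
  'g' (pos 6) + 24 = pos 4 = 'e'
  'i' (pos 8) + 24 = pos 6 = 'g'
Result: lhueg

lhueg


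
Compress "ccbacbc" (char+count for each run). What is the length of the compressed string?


Input: ccbacbc
Runs:
  'c' x 2 => "c2"
  'b' x 1 => "b1"
  'a' x 1 => "a1"
  'c' x 1 => "c1"
  'b' x 1 => "b1"
  'c' x 1 => "c1"
Compressed: "c2b1a1c1b1c1"
Compressed length: 12

12


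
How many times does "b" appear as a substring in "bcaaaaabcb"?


Searching for "b" in "bcaaaaabcb"
Scanning each position:
  Position 0: "b" => MATCH
  Position 1: "c" => no
  Position 2: "a" => no
  Position 3: "a" => no
  Position 4: "a" => no
  Position 5: "a" => no
  Position 6: "a" => no
  Position 7: "b" => MATCH
  Position 8: "c" => no
  Position 9: "b" => MATCH
Total occurrences: 3

3


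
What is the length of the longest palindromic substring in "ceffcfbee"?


Input: "ceffcfbee"
Checking substrings for palindromes:
  [3:6] "fcf" (len 3) => palindrome
  [2:4] "ff" (len 2) => palindrome
  [7:9] "ee" (len 2) => palindrome
Longest palindromic substring: "fcf" with length 3

3


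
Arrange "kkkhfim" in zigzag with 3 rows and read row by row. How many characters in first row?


Zigzag "kkkhfim" into 3 rows:
Placing characters:
  'k' => row 0
  'k' => row 1
  'k' => row 2
  'h' => row 1
  'f' => row 0
  'i' => row 1
  'm' => row 2
Rows:
  Row 0: "kf"
  Row 1: "khi"
  Row 2: "km"
First row length: 2

2


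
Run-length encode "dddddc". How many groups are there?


Input: dddddc
Scanning for consecutive runs:
  Group 1: 'd' x 5 (positions 0-4)
  Group 2: 'c' x 1 (positions 5-5)
Total groups: 2

2


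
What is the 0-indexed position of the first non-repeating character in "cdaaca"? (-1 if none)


Input: cdaaca
Character frequencies:
  'a': 3
  'c': 2
  'd': 1
Scanning left to right for freq == 1:
  Position 0 ('c'): freq=2, skip
  Position 1 ('d'): unique! => answer = 1

1


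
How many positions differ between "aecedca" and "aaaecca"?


Comparing "aecedca" and "aaaecca" position by position:
  Position 0: 'a' vs 'a' => same
  Position 1: 'e' vs 'a' => DIFFER
  Position 2: 'c' vs 'a' => DIFFER
  Position 3: 'e' vs 'e' => same
  Position 4: 'd' vs 'c' => DIFFER
  Position 5: 'c' vs 'c' => same
  Position 6: 'a' vs 'a' => same
Positions that differ: 3

3


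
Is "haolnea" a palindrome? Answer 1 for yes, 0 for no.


Input: haolnea
Reversed: aenloah
  Compare pos 0 ('h') with pos 6 ('a'): MISMATCH
  Compare pos 1 ('a') with pos 5 ('e'): MISMATCH
  Compare pos 2 ('o') with pos 4 ('n'): MISMATCH
Result: not a palindrome

0


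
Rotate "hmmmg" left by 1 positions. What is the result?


Input: "hmmmg", rotate left by 1
First 1 characters: "h"
Remaining characters: "mmmg"
Concatenate remaining + first: "mmmg" + "h" = "mmmgh"

mmmgh


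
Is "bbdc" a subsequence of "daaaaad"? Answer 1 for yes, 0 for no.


Check if "bbdc" is a subsequence of "daaaaad"
Greedy scan:
  Position 0 ('d'): no match needed
  Position 1 ('a'): no match needed
  Position 2 ('a'): no match needed
  Position 3 ('a'): no match needed
  Position 4 ('a'): no match needed
  Position 5 ('a'): no match needed
  Position 6 ('d'): no match needed
Only matched 0/4 characters => not a subsequence

0


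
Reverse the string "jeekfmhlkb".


Input: jeekfmhlkb
Reading characters right to left:
  Position 9: 'b'
  Position 8: 'k'
  Position 7: 'l'
  Position 6: 'h'
  Position 5: 'm'
  Position 4: 'f'
  Position 3: 'k'
  Position 2: 'e'
  Position 1: 'e'
  Position 0: 'j'
Reversed: bklhmfkeej

bklhmfkeej


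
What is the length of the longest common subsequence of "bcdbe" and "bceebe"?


LCS of "bcdbe" and "bceebe"
DP table:
           b    c    e    e    b    e
      0    0    0    0    0    0    0
  b   0    1    1    1    1    1    1
  c   0    1    2    2    2    2    2
  d   0    1    2    2    2    2    2
  b   0    1    2    2    2    3    3
  e   0    1    2    3    3    3    4
LCS length = dp[5][6] = 4

4


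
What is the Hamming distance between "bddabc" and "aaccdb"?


Comparing "bddabc" and "aaccdb" position by position:
  Position 0: 'b' vs 'a' => differ
  Position 1: 'd' vs 'a' => differ
  Position 2: 'd' vs 'c' => differ
  Position 3: 'a' vs 'c' => differ
  Position 4: 'b' vs 'd' => differ
  Position 5: 'c' vs 'b' => differ
Total differences (Hamming distance): 6

6


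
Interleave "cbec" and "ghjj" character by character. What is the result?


Interleaving "cbec" and "ghjj":
  Position 0: 'c' from first, 'g' from second => "cg"
  Position 1: 'b' from first, 'h' from second => "bh"
  Position 2: 'e' from first, 'j' from second => "ej"
  Position 3: 'c' from first, 'j' from second => "cj"
Result: cgbhejcj

cgbhejcj


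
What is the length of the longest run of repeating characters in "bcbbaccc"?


Input: "bcbbaccc"
Scanning for longest run:
  Position 1 ('c'): new char, reset run to 1
  Position 2 ('b'): new char, reset run to 1
  Position 3 ('b'): continues run of 'b', length=2
  Position 4 ('a'): new char, reset run to 1
  Position 5 ('c'): new char, reset run to 1
  Position 6 ('c'): continues run of 'c', length=2
  Position 7 ('c'): continues run of 'c', length=3
Longest run: 'c' with length 3

3


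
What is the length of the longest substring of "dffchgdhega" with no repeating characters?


Input: "dffchgdhega"
Sliding window (track last position of each char):
  Position 0 ('d'): window [0,0] length 1 -- new best
  Position 1 ('f'): window [0,1] length 2 -- new best
  Position 2 ('f'): repeat (last at 1), move window start to 2
  Position 2 ('f'): window [2,2] length 1
  Position 3 ('c'): window [2,3] length 2
  Position 4 ('h'): window [2,4] length 3 -- new best
  Position 5 ('g'): window [2,5] length 4 -- new best
  Position 6 ('d'): window [2,6] length 5 -- new best
  Position 7 ('h'): repeat (last at 4), move window start to 5
  Position 7 ('h'): window [5,7] length 3
  Position 8 ('e'): window [5,8] length 4
  Position 9 ('g'): repeat (last at 5), move window start to 6
  Position 9 ('g'): window [6,9] length 4
  Position 10 ('a'): window [6,10] length 5
Longest substring with no repeats: "fchgd" with length 5

5


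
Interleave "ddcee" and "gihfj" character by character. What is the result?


Interleaving "ddcee" and "gihfj":
  Position 0: 'd' from first, 'g' from second => "dg"
  Position 1: 'd' from first, 'i' from second => "di"
  Position 2: 'c' from first, 'h' from second => "ch"
  Position 3: 'e' from first, 'f' from second => "ef"
  Position 4: 'e' from first, 'j' from second => "ej"
Result: dgdichefej

dgdichefej


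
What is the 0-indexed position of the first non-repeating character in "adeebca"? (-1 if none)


Input: adeebca
Character frequencies:
  'a': 2
  'b': 1
  'c': 1
  'd': 1
  'e': 2
Scanning left to right for freq == 1:
  Position 0 ('a'): freq=2, skip
  Position 1 ('d'): unique! => answer = 1

1


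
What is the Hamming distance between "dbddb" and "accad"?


Comparing "dbddb" and "accad" position by position:
  Position 0: 'd' vs 'a' => differ
  Position 1: 'b' vs 'c' => differ
  Position 2: 'd' vs 'c' => differ
  Position 3: 'd' vs 'a' => differ
  Position 4: 'b' vs 'd' => differ
Total differences (Hamming distance): 5

5


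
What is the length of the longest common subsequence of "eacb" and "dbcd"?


LCS of "eacb" and "dbcd"
DP table:
           d    b    c    d
      0    0    0    0    0
  e   0    0    0    0    0
  a   0    0    0    0    0
  c   0    0    0    1    1
  b   0    0    1    1    1
LCS length = dp[4][4] = 1

1


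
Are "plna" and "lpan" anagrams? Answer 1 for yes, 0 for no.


Strings: "plna", "lpan"
Sorted first:  alnp
Sorted second: alnp
Sorted forms match => anagrams

1


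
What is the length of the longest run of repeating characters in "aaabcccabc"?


Input: "aaabcccabc"
Scanning for longest run:
  Position 1 ('a'): continues run of 'a', length=2
  Position 2 ('a'): continues run of 'a', length=3
  Position 3 ('b'): new char, reset run to 1
  Position 4 ('c'): new char, reset run to 1
  Position 5 ('c'): continues run of 'c', length=2
  Position 6 ('c'): continues run of 'c', length=3
  Position 7 ('a'): new char, reset run to 1
  Position 8 ('b'): new char, reset run to 1
  Position 9 ('c'): new char, reset run to 1
Longest run: 'a' with length 3

3


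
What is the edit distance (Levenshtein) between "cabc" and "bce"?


Computing edit distance: "cabc" -> "bce"
DP table:
           b    c    e
      0    1    2    3
  c   1    1    1    2
  a   2    2    2    2
  b   3    2    3    3
  c   4    3    2    3
Edit distance = dp[4][3] = 3

3


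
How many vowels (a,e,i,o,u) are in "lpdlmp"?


Input: lpdlmp
Checking each character:
  'l' at position 0: consonant
  'p' at position 1: consonant
  'd' at position 2: consonant
  'l' at position 3: consonant
  'm' at position 4: consonant
  'p' at position 5: consonant
Total vowels: 0

0


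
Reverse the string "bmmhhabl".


Input: bmmhhabl
Reading characters right to left:
  Position 7: 'l'
  Position 6: 'b'
  Position 5: 'a'
  Position 4: 'h'
  Position 3: 'h'
  Position 2: 'm'
  Position 1: 'm'
  Position 0: 'b'
Reversed: lbahhmmb

lbahhmmb


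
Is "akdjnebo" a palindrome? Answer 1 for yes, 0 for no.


Input: akdjnebo
Reversed: obenjdka
  Compare pos 0 ('a') with pos 7 ('o'): MISMATCH
  Compare pos 1 ('k') with pos 6 ('b'): MISMATCH
  Compare pos 2 ('d') with pos 5 ('e'): MISMATCH
  Compare pos 3 ('j') with pos 4 ('n'): MISMATCH
Result: not a palindrome

0


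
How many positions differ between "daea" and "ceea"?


Comparing "daea" and "ceea" position by position:
  Position 0: 'd' vs 'c' => DIFFER
  Position 1: 'a' vs 'e' => DIFFER
  Position 2: 'e' vs 'e' => same
  Position 3: 'a' vs 'a' => same
Positions that differ: 2

2


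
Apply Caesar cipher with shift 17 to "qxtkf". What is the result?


Caesar cipher: shift "qxtkf" by 17
  'q' (pos 16) + 17 = pos 7 = 'h'
  'x' (pos 23) + 17 = pos 14 = 'o'
  't' (pos 19) + 17 = pos 10 = 'k'
  'k' (pos 10) + 17 = pos 1 = 'b'
  'f' (pos 5) + 17 = pos 22 = 'w'
Result: hokbw

hokbw


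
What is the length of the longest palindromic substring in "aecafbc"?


Input: "aecafbc"
Checking substrings for palindromes:
  No multi-char palindromic substrings found
Longest palindromic substring: "a" with length 1

1


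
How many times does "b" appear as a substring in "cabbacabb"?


Searching for "b" in "cabbacabb"
Scanning each position:
  Position 0: "c" => no
  Position 1: "a" => no
  Position 2: "b" => MATCH
  Position 3: "b" => MATCH
  Position 4: "a" => no
  Position 5: "c" => no
  Position 6: "a" => no
  Position 7: "b" => MATCH
  Position 8: "b" => MATCH
Total occurrences: 4

4


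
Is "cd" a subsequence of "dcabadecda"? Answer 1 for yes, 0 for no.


Check if "cd" is a subsequence of "dcabadecda"
Greedy scan:
  Position 0 ('d'): no match needed
  Position 1 ('c'): matches sub[0] = 'c'
  Position 2 ('a'): no match needed
  Position 3 ('b'): no match needed
  Position 4 ('a'): no match needed
  Position 5 ('d'): matches sub[1] = 'd'
  Position 6 ('e'): no match needed
  Position 7 ('c'): no match needed
  Position 8 ('d'): no match needed
  Position 9 ('a'): no match needed
All 2 characters matched => is a subsequence

1


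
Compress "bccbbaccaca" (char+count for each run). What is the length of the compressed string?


Input: bccbbaccaca
Runs:
  'b' x 1 => "b1"
  'c' x 2 => "c2"
  'b' x 2 => "b2"
  'a' x 1 => "a1"
  'c' x 2 => "c2"
  'a' x 1 => "a1"
  'c' x 1 => "c1"
  'a' x 1 => "a1"
Compressed: "b1c2b2a1c2a1c1a1"
Compressed length: 16

16


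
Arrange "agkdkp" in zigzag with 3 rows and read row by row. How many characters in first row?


Zigzag "agkdkp" into 3 rows:
Placing characters:
  'a' => row 0
  'g' => row 1
  'k' => row 2
  'd' => row 1
  'k' => row 0
  'p' => row 1
Rows:
  Row 0: "ak"
  Row 1: "gdp"
  Row 2: "k"
First row length: 2

2


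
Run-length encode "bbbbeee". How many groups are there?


Input: bbbbeee
Scanning for consecutive runs:
  Group 1: 'b' x 4 (positions 0-3)
  Group 2: 'e' x 3 (positions 4-6)
Total groups: 2

2


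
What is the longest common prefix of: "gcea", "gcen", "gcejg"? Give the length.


Words: gcea, gcen, gcejg
  Position 0: all 'g' => match
  Position 1: all 'c' => match
  Position 2: all 'e' => match
  Position 3: ('a', 'n', 'j') => mismatch, stop
LCP = "gce" (length 3)

3


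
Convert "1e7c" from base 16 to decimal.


Input: "1e7c" in base 16
Positional expansion:
  Digit '1' (value 1) x 16^3 = 4096
  Digit 'e' (value 14) x 16^2 = 3584
  Digit '7' (value 7) x 16^1 = 112
  Digit 'c' (value 12) x 16^0 = 12
Sum = 7804

7804


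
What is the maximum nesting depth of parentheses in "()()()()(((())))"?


Input: "()()()()(((())))"
Tracking depth:
  Position 0 '(': depth becomes 1
  Position 1 ')': depth becomes 0
  Position 2 '(': depth becomes 1
  Position 3 ')': depth becomes 0
  Position 4 '(': depth becomes 1
  Position 5 ')': depth becomes 0
  Position 6 '(': depth becomes 1
  Position 7 ')': depth becomes 0
  Position 8 '(': depth becomes 1
  Position 9 '(': depth becomes 2
  Position 10 '(': depth becomes 3
  Position 11 '(': depth becomes 4
  Position 12 ')': depth becomes 3
  Position 13 ')': depth becomes 2
  Position 14 ')': depth becomes 1
  Position 15 ')': depth becomes 0
Maximum depth reached: 4

4


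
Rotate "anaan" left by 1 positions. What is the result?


Input: "anaan", rotate left by 1
First 1 characters: "a"
Remaining characters: "naan"
Concatenate remaining + first: "naan" + "a" = "naana"

naana


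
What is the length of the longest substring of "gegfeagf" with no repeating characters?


Input: "gegfeagf"
Sliding window (track last position of each char):
  Position 0 ('g'): window [0,0] length 1 -- new best
  Position 1 ('e'): window [0,1] length 2 -- new best
  Position 2 ('g'): repeat (last at 0), move window start to 1
  Position 2 ('g'): window [1,2] length 2
  Position 3 ('f'): window [1,3] length 3 -- new best
  Position 4 ('e'): repeat (last at 1), move window start to 2
  Position 4 ('e'): window [2,4] length 3
  Position 5 ('a'): window [2,5] length 4 -- new best
  Position 6 ('g'): repeat (last at 2), move window start to 3
  Position 6 ('g'): window [3,6] length 4
  Position 7 ('f'): repeat (last at 3), move window start to 4
  Position 7 ('f'): window [4,7] length 4
Longest substring with no repeats: "gfea" with length 4

4


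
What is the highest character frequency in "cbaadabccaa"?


Input: cbaadabccaa
Character counts:
  'a': 5
  'b': 2
  'c': 3
  'd': 1
Maximum frequency: 5

5


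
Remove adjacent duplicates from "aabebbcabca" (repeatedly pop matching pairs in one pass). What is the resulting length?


Input: aabebbcabca
Stack-based adjacent duplicate removal:
  Read 'a': push. Stack: a
  Read 'a': matches stack top 'a' => pop. Stack: (empty)
  Read 'b': push. Stack: b
  Read 'e': push. Stack: be
  Read 'b': push. Stack: beb
  Read 'b': matches stack top 'b' => pop. Stack: be
  Read 'c': push. Stack: bec
  Read 'a': push. Stack: beca
  Read 'b': push. Stack: becab
  Read 'c': push. Stack: becabc
  Read 'a': push. Stack: becabca
Final stack: "becabca" (length 7)

7


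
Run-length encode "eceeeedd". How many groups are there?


Input: eceeeedd
Scanning for consecutive runs:
  Group 1: 'e' x 1 (positions 0-0)
  Group 2: 'c' x 1 (positions 1-1)
  Group 3: 'e' x 4 (positions 2-5)
  Group 4: 'd' x 2 (positions 6-7)
Total groups: 4

4


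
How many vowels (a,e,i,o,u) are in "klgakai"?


Input: klgakai
Checking each character:
  'k' at position 0: consonant
  'l' at position 1: consonant
  'g' at position 2: consonant
  'a' at position 3: vowel (running total: 1)
  'k' at position 4: consonant
  'a' at position 5: vowel (running total: 2)
  'i' at position 6: vowel (running total: 3)
Total vowels: 3

3


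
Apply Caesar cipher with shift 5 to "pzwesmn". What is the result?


Caesar cipher: shift "pzwesmn" by 5
  'p' (pos 15) + 5 = pos 20 = 'u'
  'z' (pos 25) + 5 = pos 4 = 'e'
  'w' (pos 22) + 5 = pos 1 = 'b'
  'e' (pos 4) + 5 = pos 9 = 'j'
  's' (pos 18) + 5 = pos 23 = 'x'
  'm' (pos 12) + 5 = pos 17 = 'r'
  'n' (pos 13) + 5 = pos 18 = 's'
Result: uebjxrs

uebjxrs


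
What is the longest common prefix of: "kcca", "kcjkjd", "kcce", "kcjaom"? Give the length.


Words: kcca, kcjkjd, kcce, kcjaom
  Position 0: all 'k' => match
  Position 1: all 'c' => match
  Position 2: ('c', 'j', 'c', 'j') => mismatch, stop
LCP = "kc" (length 2)

2


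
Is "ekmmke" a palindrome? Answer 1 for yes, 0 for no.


Input: ekmmke
Reversed: ekmmke
  Compare pos 0 ('e') with pos 5 ('e'): match
  Compare pos 1 ('k') with pos 4 ('k'): match
  Compare pos 2 ('m') with pos 3 ('m'): match
Result: palindrome

1


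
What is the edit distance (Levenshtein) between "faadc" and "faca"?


Computing edit distance: "faadc" -> "faca"
DP table:
           f    a    c    a
      0    1    2    3    4
  f   1    0    1    2    3
  a   2    1    0    1    2
  a   3    2    1    1    1
  d   4    3    2    2    2
  c   5    4    3    2    3
Edit distance = dp[5][4] = 3

3


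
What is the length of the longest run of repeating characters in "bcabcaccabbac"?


Input: "bcabcaccabbac"
Scanning for longest run:
  Position 1 ('c'): new char, reset run to 1
  Position 2 ('a'): new char, reset run to 1
  Position 3 ('b'): new char, reset run to 1
  Position 4 ('c'): new char, reset run to 1
  Position 5 ('a'): new char, reset run to 1
  Position 6 ('c'): new char, reset run to 1
  Position 7 ('c'): continues run of 'c', length=2
  Position 8 ('a'): new char, reset run to 1
  Position 9 ('b'): new char, reset run to 1
  Position 10 ('b'): continues run of 'b', length=2
  Position 11 ('a'): new char, reset run to 1
  Position 12 ('c'): new char, reset run to 1
Longest run: 'c' with length 2

2


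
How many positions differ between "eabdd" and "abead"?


Comparing "eabdd" and "abead" position by position:
  Position 0: 'e' vs 'a' => DIFFER
  Position 1: 'a' vs 'b' => DIFFER
  Position 2: 'b' vs 'e' => DIFFER
  Position 3: 'd' vs 'a' => DIFFER
  Position 4: 'd' vs 'd' => same
Positions that differ: 4

4


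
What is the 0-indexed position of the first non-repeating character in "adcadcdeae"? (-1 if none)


Input: adcadcdeae
Character frequencies:
  'a': 3
  'c': 2
  'd': 3
  'e': 2
Scanning left to right for freq == 1:
  Position 0 ('a'): freq=3, skip
  Position 1 ('d'): freq=3, skip
  Position 2 ('c'): freq=2, skip
  Position 3 ('a'): freq=3, skip
  Position 4 ('d'): freq=3, skip
  Position 5 ('c'): freq=2, skip
  Position 6 ('d'): freq=3, skip
  Position 7 ('e'): freq=2, skip
  Position 8 ('a'): freq=3, skip
  Position 9 ('e'): freq=2, skip
  No unique character found => answer = -1

-1


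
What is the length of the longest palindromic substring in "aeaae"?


Input: "aeaae"
Checking substrings for palindromes:
  [1:5] "eaae" (len 4) => palindrome
  [0:3] "aea" (len 3) => palindrome
  [2:4] "aa" (len 2) => palindrome
Longest palindromic substring: "eaae" with length 4

4


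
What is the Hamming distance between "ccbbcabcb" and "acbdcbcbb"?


Comparing "ccbbcabcb" and "acbdcbcbb" position by position:
  Position 0: 'c' vs 'a' => differ
  Position 1: 'c' vs 'c' => same
  Position 2: 'b' vs 'b' => same
  Position 3: 'b' vs 'd' => differ
  Position 4: 'c' vs 'c' => same
  Position 5: 'a' vs 'b' => differ
  Position 6: 'b' vs 'c' => differ
  Position 7: 'c' vs 'b' => differ
  Position 8: 'b' vs 'b' => same
Total differences (Hamming distance): 5

5


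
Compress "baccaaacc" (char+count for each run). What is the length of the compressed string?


Input: baccaaacc
Runs:
  'b' x 1 => "b1"
  'a' x 1 => "a1"
  'c' x 2 => "c2"
  'a' x 3 => "a3"
  'c' x 2 => "c2"
Compressed: "b1a1c2a3c2"
Compressed length: 10

10


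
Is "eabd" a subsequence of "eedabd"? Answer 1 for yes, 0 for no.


Check if "eabd" is a subsequence of "eedabd"
Greedy scan:
  Position 0 ('e'): matches sub[0] = 'e'
  Position 1 ('e'): no match needed
  Position 2 ('d'): no match needed
  Position 3 ('a'): matches sub[1] = 'a'
  Position 4 ('b'): matches sub[2] = 'b'
  Position 5 ('d'): matches sub[3] = 'd'
All 4 characters matched => is a subsequence

1


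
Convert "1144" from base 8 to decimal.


Input: "1144" in base 8
Positional expansion:
  Digit '1' (value 1) x 8^3 = 512
  Digit '1' (value 1) x 8^2 = 64
  Digit '4' (value 4) x 8^1 = 32
  Digit '4' (value 4) x 8^0 = 4
Sum = 612

612


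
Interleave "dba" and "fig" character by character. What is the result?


Interleaving "dba" and "fig":
  Position 0: 'd' from first, 'f' from second => "df"
  Position 1: 'b' from first, 'i' from second => "bi"
  Position 2: 'a' from first, 'g' from second => "ag"
Result: dfbiag

dfbiag


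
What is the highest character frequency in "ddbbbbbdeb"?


Input: ddbbbbbdeb
Character counts:
  'b': 6
  'd': 3
  'e': 1
Maximum frequency: 6

6


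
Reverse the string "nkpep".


Input: nkpep
Reading characters right to left:
  Position 4: 'p'
  Position 3: 'e'
  Position 2: 'p'
  Position 1: 'k'
  Position 0: 'n'
Reversed: pepkn

pepkn


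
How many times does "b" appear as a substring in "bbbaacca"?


Searching for "b" in "bbbaacca"
Scanning each position:
  Position 0: "b" => MATCH
  Position 1: "b" => MATCH
  Position 2: "b" => MATCH
  Position 3: "a" => no
  Position 4: "a" => no
  Position 5: "c" => no
  Position 6: "c" => no
  Position 7: "a" => no
Total occurrences: 3

3


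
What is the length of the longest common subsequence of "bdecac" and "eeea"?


LCS of "bdecac" and "eeea"
DP table:
           e    e    e    a
      0    0    0    0    0
  b   0    0    0    0    0
  d   0    0    0    0    0
  e   0    1    1    1    1
  c   0    1    1    1    1
  a   0    1    1    1    2
  c   0    1    1    1    2
LCS length = dp[6][4] = 2

2


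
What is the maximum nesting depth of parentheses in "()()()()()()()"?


Input: "()()()()()()()"
Tracking depth:
  Position 0 '(': depth becomes 1
  Position 1 ')': depth becomes 0
  Position 2 '(': depth becomes 1
  Position 3 ')': depth becomes 0
  Position 4 '(': depth becomes 1
  Position 5 ')': depth becomes 0
  Position 6 '(': depth becomes 1
  Position 7 ')': depth becomes 0
  Position 8 '(': depth becomes 1
  Position 9 ')': depth becomes 0
  Position 10 '(': depth becomes 1
  Position 11 ')': depth becomes 0
  Position 12 '(': depth becomes 1
  Position 13 ')': depth becomes 0
Maximum depth reached: 1

1


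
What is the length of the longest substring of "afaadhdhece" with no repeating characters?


Input: "afaadhdhece"
Sliding window (track last position of each char):
  Position 0 ('a'): window [0,0] length 1 -- new best
  Position 1 ('f'): window [0,1] length 2 -- new best
  Position 2 ('a'): repeat (last at 0), move window start to 1
  Position 2 ('a'): window [1,2] length 2
  Position 3 ('a'): repeat (last at 2), move window start to 3
  Position 3 ('a'): window [3,3] length 1
  Position 4 ('d'): window [3,4] length 2
  Position 5 ('h'): window [3,5] length 3 -- new best
  Position 6 ('d'): repeat (last at 4), move window start to 5
  Position 6 ('d'): window [5,6] length 2
  Position 7 ('h'): repeat (last at 5), move window start to 6
  Position 7 ('h'): window [6,7] length 2
  Position 8 ('e'): window [6,8] length 3
  Position 9 ('c'): window [6,9] length 4 -- new best
  Position 10 ('e'): repeat (last at 8), move window start to 9
  Position 10 ('e'): window [9,10] length 2
Longest substring with no repeats: "dhec" with length 4

4


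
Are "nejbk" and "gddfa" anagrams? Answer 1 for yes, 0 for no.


Strings: "nejbk", "gddfa"
Sorted first:  bejkn
Sorted second: addfg
Differ at position 0: 'b' vs 'a' => not anagrams

0


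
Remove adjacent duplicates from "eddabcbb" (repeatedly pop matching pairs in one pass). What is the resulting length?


Input: eddabcbb
Stack-based adjacent duplicate removal:
  Read 'e': push. Stack: e
  Read 'd': push. Stack: ed
  Read 'd': matches stack top 'd' => pop. Stack: e
  Read 'a': push. Stack: ea
  Read 'b': push. Stack: eab
  Read 'c': push. Stack: eabc
  Read 'b': push. Stack: eabcb
  Read 'b': matches stack top 'b' => pop. Stack: eabc
Final stack: "eabc" (length 4)

4


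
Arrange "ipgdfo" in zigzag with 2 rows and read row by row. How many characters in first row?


Zigzag "ipgdfo" into 2 rows:
Placing characters:
  'i' => row 0
  'p' => row 1
  'g' => row 0
  'd' => row 1
  'f' => row 0
  'o' => row 1
Rows:
  Row 0: "igf"
  Row 1: "pdo"
First row length: 3

3


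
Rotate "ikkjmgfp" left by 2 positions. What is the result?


Input: "ikkjmgfp", rotate left by 2
First 2 characters: "ik"
Remaining characters: "kjmgfp"
Concatenate remaining + first: "kjmgfp" + "ik" = "kjmgfpik"

kjmgfpik


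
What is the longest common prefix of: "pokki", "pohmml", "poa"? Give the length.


Words: pokki, pohmml, poa
  Position 0: all 'p' => match
  Position 1: all 'o' => match
  Position 2: ('k', 'h', 'a') => mismatch, stop
LCP = "po" (length 2)

2


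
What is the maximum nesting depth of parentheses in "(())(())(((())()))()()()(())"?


Input: "(())(())(((())()))()()()(())"
Tracking depth:
  Position 0 '(': depth becomes 1
  Position 1 '(': depth becomes 2
  Position 2 ')': depth becomes 1
  Position 3 ')': depth becomes 0
  Position 4 '(': depth becomes 1
  Position 5 '(': depth becomes 2
  Position 6 ')': depth becomes 1
  Position 7 ')': depth becomes 0
  Position 8 '(': depth becomes 1
  Position 9 '(': depth becomes 2
  Position 10 '(': depth becomes 3
  Position 11 '(': depth becomes 4
  Position 12 ')': depth becomes 3
  Position 13 ')': depth becomes 2
  Position 14 '(': depth becomes 3
  Position 15 ')': depth becomes 2
  Position 16 ')': depth becomes 1
  Position 17 ')': depth becomes 0
  Position 18 '(': depth becomes 1
  Position 19 ')': depth becomes 0
  Position 20 '(': depth becomes 1
  Position 21 ')': depth becomes 0
  Position 22 '(': depth becomes 1
  Position 23 ')': depth becomes 0
  Position 24 '(': depth becomes 1
  Position 25 '(': depth becomes 2
  Position 26 ')': depth becomes 1
  Position 27 ')': depth becomes 0
Maximum depth reached: 4

4


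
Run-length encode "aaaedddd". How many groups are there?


Input: aaaedddd
Scanning for consecutive runs:
  Group 1: 'a' x 3 (positions 0-2)
  Group 2: 'e' x 1 (positions 3-3)
  Group 3: 'd' x 4 (positions 4-7)
Total groups: 3

3


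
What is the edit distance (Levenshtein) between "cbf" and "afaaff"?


Computing edit distance: "cbf" -> "afaaff"
DP table:
           a    f    a    a    f    f
      0    1    2    3    4    5    6
  c   1    1    2    3    4    5    6
  b   2    2    2    3    4    5    6
  f   3    3    2    3    4    4    5
Edit distance = dp[3][6] = 5

5


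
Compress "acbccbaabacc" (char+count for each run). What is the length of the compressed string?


Input: acbccbaabacc
Runs:
  'a' x 1 => "a1"
  'c' x 1 => "c1"
  'b' x 1 => "b1"
  'c' x 2 => "c2"
  'b' x 1 => "b1"
  'a' x 2 => "a2"
  'b' x 1 => "b1"
  'a' x 1 => "a1"
  'c' x 2 => "c2"
Compressed: "a1c1b1c2b1a2b1a1c2"
Compressed length: 18

18


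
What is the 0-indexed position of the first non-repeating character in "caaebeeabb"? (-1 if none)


Input: caaebeeabb
Character frequencies:
  'a': 3
  'b': 3
  'c': 1
  'e': 3
Scanning left to right for freq == 1:
  Position 0 ('c'): unique! => answer = 0

0


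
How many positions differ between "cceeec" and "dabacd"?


Comparing "cceeec" and "dabacd" position by position:
  Position 0: 'c' vs 'd' => DIFFER
  Position 1: 'c' vs 'a' => DIFFER
  Position 2: 'e' vs 'b' => DIFFER
  Position 3: 'e' vs 'a' => DIFFER
  Position 4: 'e' vs 'c' => DIFFER
  Position 5: 'c' vs 'd' => DIFFER
Positions that differ: 6

6


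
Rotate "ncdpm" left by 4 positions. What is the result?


Input: "ncdpm", rotate left by 4
First 4 characters: "ncdp"
Remaining characters: "m"
Concatenate remaining + first: "m" + "ncdp" = "mncdp"

mncdp


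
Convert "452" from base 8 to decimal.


Input: "452" in base 8
Positional expansion:
  Digit '4' (value 4) x 8^2 = 256
  Digit '5' (value 5) x 8^1 = 40
  Digit '2' (value 2) x 8^0 = 2
Sum = 298

298


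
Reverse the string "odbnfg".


Input: odbnfg
Reading characters right to left:
  Position 5: 'g'
  Position 4: 'f'
  Position 3: 'n'
  Position 2: 'b'
  Position 1: 'd'
  Position 0: 'o'
Reversed: gfnbdo

gfnbdo
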